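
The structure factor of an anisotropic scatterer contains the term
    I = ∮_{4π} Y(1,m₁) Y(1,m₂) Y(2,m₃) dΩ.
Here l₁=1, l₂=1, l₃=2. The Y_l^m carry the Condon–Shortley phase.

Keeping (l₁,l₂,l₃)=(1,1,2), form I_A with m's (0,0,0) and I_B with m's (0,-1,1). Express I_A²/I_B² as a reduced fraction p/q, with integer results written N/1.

4/3

Same 1,1,2: normalisation and zero-m 3j drop out of the ratio.
A: Δ: 0! 2! 2! / 5! → 1/30; sum: t=0:+1/1 = 1/1; 3j²(1 1 2; 0 0 0) = Δ·Π!·Σ² = 2/15  (sign +1)
B: Δ: 0! 2! 2! / 5! → 1/30; sum: t=0:+1/2 = 1/2; 3j²(1 1 2; 0 -1 1) = Δ·Π!·Σ² = 1/10  (sign -1)
I_A²/I_B² = (2/15)/(1/10) = 4/3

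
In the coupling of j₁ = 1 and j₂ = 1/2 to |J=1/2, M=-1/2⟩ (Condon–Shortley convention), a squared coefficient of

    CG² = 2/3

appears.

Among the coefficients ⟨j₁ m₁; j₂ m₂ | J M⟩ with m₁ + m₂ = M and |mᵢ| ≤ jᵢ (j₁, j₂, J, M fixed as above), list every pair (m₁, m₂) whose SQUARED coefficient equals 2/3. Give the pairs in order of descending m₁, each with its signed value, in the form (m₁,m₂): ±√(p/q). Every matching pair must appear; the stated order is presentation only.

Admissible pairs with m₁+m₂ = M = -1/2: (-1,1/2), (0,-1/2)
  (m₁,m₂)=(0,-1/2): CG² = 1/3, CG = +√(1/3)
  (m₁,m₂)=(-1,1/2): CG² = 2/3, CG = −√(2/3)   ← matches the target
Pairs with CG² = 2/3: (-1,1/2): −√(2/3)

(-1,1/2): −√(2/3)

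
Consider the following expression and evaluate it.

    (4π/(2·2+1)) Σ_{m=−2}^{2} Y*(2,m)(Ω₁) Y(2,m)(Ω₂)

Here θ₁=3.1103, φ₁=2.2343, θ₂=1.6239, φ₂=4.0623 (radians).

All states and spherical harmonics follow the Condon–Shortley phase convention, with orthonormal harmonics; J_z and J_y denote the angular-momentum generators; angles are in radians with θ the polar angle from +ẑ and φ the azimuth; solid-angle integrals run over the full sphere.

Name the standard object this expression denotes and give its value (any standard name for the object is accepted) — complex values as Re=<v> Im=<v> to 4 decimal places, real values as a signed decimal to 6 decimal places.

This sum is the spherical-harmonic addition theorem: it equals the Legendre polynomial P_l(cos γ) of the angle γ between the two directions.
Term-by-term m-sum for l=2 (normalisation 4π/5 = 2.513274):
  [-2]  conj(Y_{2,-2})(Ω₁) = -0.000091-0.000367i ; Y_{2,-2}(Ω₂) = -0.102971-0.371167i ; Δ = -0.000127+0.000072i
  [-1]  conj(Y_{2,-1})(Ω₁) = +0.014879-0.019034i ; Y_{2,-1}(Ω₂) = +0.024784-0.032596i ; Δ = -0.000252-0.000957i
  [+0]  conj(Y_{2,0})(Ω₁) = +0.629857-0.000000i ; Y_{2,0}(Ω₂) = -0.312726+0.000000i ; Δ = -0.196973+0.000000i
  [+1]  conj(Y_{2,1})(Ω₁) = -0.014879-0.019034i ; Y_{2,1}(Ω₂) = -0.024784-0.032596i ; Δ = -0.000252+0.000957i
  [+2]  conj(Y_{2,2})(Ω₁) = -0.000091+0.000367i ; Y_{2,2}(Ω₂) = -0.102971+0.371167i ; Δ = -0.000127-0.000072i
Accumulated sum -0.197729+0.000000i; after 4π/(2l+1) scaling, -0.496948+0.000000i ⇒ P_2 = -0.496948

Legendre polynomial (addition theorem), -0.496948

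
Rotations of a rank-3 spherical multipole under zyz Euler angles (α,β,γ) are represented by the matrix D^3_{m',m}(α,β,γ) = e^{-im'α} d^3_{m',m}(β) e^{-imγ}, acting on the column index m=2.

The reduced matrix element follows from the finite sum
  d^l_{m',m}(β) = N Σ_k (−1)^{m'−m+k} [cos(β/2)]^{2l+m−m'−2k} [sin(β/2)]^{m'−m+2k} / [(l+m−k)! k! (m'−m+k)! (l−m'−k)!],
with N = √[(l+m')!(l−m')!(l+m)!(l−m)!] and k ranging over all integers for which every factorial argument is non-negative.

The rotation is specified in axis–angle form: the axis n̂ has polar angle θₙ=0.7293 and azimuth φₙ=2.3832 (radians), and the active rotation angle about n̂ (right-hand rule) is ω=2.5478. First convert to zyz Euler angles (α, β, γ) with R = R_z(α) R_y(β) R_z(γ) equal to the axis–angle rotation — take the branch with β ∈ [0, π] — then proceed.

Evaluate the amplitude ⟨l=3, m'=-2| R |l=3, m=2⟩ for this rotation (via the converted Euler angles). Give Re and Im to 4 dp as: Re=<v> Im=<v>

Re=-0.4202 Im=-0.0456

Axis–angle → zyz. n̂ = (sinθₙcosφₙ, sinθₙsinφₙ, cosθₙ) = (-0.483730, +0.458284, +0.745641), ω = 2.5478.
R = I cosω + sinω [n̂]ₓ + (1−cosω) n̂n̂ᵀ gives
  R = [-0.400889, -0.822617, -0.403223; +0.011768, -0.444726, +0.895589; -0.916051, +0.354287, +0.187966]
β = atan2(√(R₁₃²+R₂₃²), R₃₃) = 1.381705; α = atan2(R₂₃, R₁₃) mod 2π = 1.993843; γ = atan2(R₃₂, −R₃₁) mod 2π = 0.369036
First d^3_{-2,2}(β=1.3817), then the phase factors e^{-i(-2)α} and e^{-i(2)γ}:
With c≡cos(β/2)=0.770703 and s≡sin(β/2)=0.637195, N=[1·120·120·1]^{1/2}=120.000000
Admissible k: 4..5 (factorial args all ≥0)
  k=4: (−1)^0·120.0000/(24)·0.7707^2·0.6372^4 = +0.489590
  k=5: (−1)^1·120.0000/(120)·0.7707^0·0.6372^6 = -0.066932
d^3_{-2,2}(1.3817) = +0.489590 -0.066932 = +0.422658
D = (-0.662913-0.748697i)·(+0.422658)·(+0.739767-0.672863i) = -0.420194-0.045568i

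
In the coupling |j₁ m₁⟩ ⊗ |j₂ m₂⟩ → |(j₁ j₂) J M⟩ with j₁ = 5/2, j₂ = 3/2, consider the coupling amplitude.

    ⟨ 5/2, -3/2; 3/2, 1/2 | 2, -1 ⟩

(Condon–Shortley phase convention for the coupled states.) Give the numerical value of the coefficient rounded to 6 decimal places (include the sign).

j₁+j₂−J=2  J+j₁−j₂=3  J−j₁+j₂=1  j₁+j₂+J+1=7
(j₁±m₁, j₂±m₂, J±M) = (1,4,2,1,1,3)
P² = 24/7
sum k=1..2:
  [1] −1/6 = -1/6
  [2] +1/4 = 1/4
S = 1/12
C² = P²·S² = 1/42 ; C = +0.154303

+√(1/42) = +0.154303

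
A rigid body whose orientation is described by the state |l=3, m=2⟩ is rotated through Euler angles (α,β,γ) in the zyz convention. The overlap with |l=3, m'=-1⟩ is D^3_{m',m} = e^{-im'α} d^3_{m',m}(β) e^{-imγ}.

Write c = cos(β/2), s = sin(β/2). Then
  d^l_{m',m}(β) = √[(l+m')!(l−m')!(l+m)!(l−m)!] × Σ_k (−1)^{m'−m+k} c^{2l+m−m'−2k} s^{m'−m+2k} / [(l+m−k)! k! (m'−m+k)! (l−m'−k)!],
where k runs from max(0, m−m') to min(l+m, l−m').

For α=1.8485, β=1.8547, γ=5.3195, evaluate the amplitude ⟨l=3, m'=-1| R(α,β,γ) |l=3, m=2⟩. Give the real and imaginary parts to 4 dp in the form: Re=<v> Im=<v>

Split into d^3_{-1,2}(β=1.8547) × two z-phases.
c=cos(1.854700/2)=0.599956, s=sin(1.854700/2)=0.800033; N=√[2·24·120·1]=75.894664
Admissible k: 3..4 (factorial args all ≥0)
  k=3: (−1)^0·75.8947/(12)·0.6000^3·0.8000^3 = +0.699378
  k=4: (−1)^1·75.8947/(24)·0.6000^1·0.8000^5 = -0.621811
d^3_{-1,2}(1.8547) = +0.699378 -0.621811 = +0.077567
Attach z-rotation phases: D = e^{-i(-1)(1.8485)}·(+0.077567)·e^{-i(2)(5.3195)} = -0.062480-0.045966i

Re=-0.0625 Im=-0.0460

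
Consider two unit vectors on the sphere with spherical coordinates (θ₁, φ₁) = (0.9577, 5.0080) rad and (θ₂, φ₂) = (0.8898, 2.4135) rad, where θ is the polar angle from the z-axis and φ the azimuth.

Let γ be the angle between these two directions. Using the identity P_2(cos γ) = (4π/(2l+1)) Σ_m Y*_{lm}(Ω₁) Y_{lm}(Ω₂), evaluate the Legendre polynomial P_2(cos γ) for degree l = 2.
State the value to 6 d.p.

Expand P_2 via completeness: Σ_{m} conj(Y_{2,m}) at Ω₁ times Y_{2,m} at Ω₂ —
  [-2]  conj(Y_{2,-2})(Ω₁) = -0.21453 - 0.14402j ; Y_{2,-2}(Ω₂) = 0.02667 + 0.23164j ; Δ = 0.02764 - 0.05353j
  [-1]  conj(Y_{2,-1})(Ω₁) = 0.10592 - 0.34780j ; Y_{2,-1}(Ω₂) = -0.28207 - 0.25146j ; Δ = -0.11733 + 0.07147j
  [+0]  conj(Y_{2,0})(Ω₁) = -0.00212 + 0.00000j ; Y_{2,0}(Ω₂) = 0.05963 + 0.00000j ; Δ = -0.00013 + 0.00000j
  [+1]  conj(Y_{2,1})(Ω₁) = -0.10592 - 0.34780j ; Y_{2,1}(Ω₂) = 0.28207 - 0.25146j ; Δ = -0.11733 - 0.07147j
  [+2]  conj(Y_{2,2})(Ω₁) = -0.21453 + 0.14402j ; Y_{2,2}(Ω₂) = 0.02667 - 0.23164j ; Δ = 0.02764 + 0.05353j
Σ over m = -0.17951 + 0.00000j; ×(4π/5) → -0.45116 + 0.00000j. Real part: -0.451163

-0.451163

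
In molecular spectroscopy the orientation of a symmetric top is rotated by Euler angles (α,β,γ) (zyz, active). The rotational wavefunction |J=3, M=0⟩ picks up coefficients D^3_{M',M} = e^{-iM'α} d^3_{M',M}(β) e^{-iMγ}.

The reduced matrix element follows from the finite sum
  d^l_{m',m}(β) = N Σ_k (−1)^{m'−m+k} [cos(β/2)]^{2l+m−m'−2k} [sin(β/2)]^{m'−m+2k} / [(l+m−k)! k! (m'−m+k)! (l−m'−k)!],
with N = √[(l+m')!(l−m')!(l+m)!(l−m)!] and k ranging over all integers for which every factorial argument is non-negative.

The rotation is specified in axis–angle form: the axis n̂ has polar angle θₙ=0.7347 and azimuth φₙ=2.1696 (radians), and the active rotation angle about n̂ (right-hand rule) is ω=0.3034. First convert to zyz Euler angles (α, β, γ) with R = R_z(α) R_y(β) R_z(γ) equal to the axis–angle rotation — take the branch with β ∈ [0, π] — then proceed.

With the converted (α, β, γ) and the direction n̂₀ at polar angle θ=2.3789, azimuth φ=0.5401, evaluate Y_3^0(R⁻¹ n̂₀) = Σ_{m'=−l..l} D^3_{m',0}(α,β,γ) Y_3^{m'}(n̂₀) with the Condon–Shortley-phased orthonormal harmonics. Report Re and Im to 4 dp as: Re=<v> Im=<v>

Re=0.2919 Im=0.0000

Axis–angle → zyz. n̂ = (sinθₙcosφₙ, sinθₙsinφₙ, cosθₙ) = (-0.377854, +0.553728, +0.742032), ω = 0.3034.
R = I cosω + sinω [n̂]ₓ + (1−cosω) n̂n̂ᵀ gives
  R = [+0.960847, -0.231251, +0.152629; +0.212138, +0.968330, +0.131657; -0.178242, -0.094124, +0.979475]
β = atan2(√(R₁₃²+R₂₃²), R₃₃) = 0.202958; α = atan2(R₂₃, R₁₃) mod 2π = 0.711759; γ = atan2(R₃₂, −R₃₁) mod 2π = 5.797337
Need the full column D^3_{m',0} for m'=−3..3 at α=0.7118, β=0.2030, γ=5.7973.
cos(β/2)=0.994855, sin(β/2)=0.101305
d^3_{-3,0}: single k=3 term ⇒ +0.004578;  D = -0.002449+0.003868i
d^3_{-2,0}: k∈[2..3] ⇒ +0.055063 -0.000571 = +0.054492;  D = +0.007997+0.053902i
d^3_{-1,0}: k∈[1..3] ⇒ +0.341995 -0.010639 +0.000037 = +0.331394;  D = +0.250936+0.216455i
d^3_{0,0}: k∈[0..3] ⇒ +0.969527 -0.090478 +0.000938 -0.000001 = +0.879986;  D = +0.879986+0.000000i
d^3_{1,0}: k∈[0..2] ⇒ -0.341995 +0.010639 -0.000037 = -0.331394;  D = -0.250936+0.216455i
d^3_{2,0}: k∈[0..1] ⇒ +0.055063 -0.000571 = +0.054492;  D = +0.007997-0.053902i
d^3_{3,0}: single k=0 term ⇒ -0.004578;  D = +0.002449+0.003868i
Y_3^{m'}(θ=2.3789,φ=0.5401) and Σ D·Y over m':
  (-0.0024+0.0039i)·(-0.0068-0.1374i)  (+0.0080+0.0539i)·(-0.1662+0.3111i)  (+0.2509+0.2165i)·(+0.3090-0.1852i)  (+0.8800+0.0000i)·(+0.1043+0.0000i)  (-0.2509+0.2165i)·(-0.3090-0.1852i)  (+0.0080-0.0539i)·(-0.1662-0.3111i)  (+0.0024+0.0039i)·(+0.0068-0.1374i)
Y_3^0(R⁻¹ n̂) = +0.291931-0.000000i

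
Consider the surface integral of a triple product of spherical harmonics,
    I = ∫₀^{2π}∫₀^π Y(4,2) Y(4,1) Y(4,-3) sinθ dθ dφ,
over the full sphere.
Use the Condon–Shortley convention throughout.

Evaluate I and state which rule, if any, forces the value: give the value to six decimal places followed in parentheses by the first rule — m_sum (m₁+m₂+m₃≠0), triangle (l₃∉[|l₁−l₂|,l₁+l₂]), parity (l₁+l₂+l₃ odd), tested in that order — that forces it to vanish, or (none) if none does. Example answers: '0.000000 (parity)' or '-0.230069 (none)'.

Checks pass: Σm=0; 12 even; l₃=4∈[0,8].
(2·4+1)(2·4+1)(2·4+1) = 729
Δ: 4! 4! 4! / 13! → 1/450450
sum: t=0:+1/13824 t=1:−1/216 t=2:+1/64 t=3:−1/216 t=4:+1/13824 = 5/768
3j²(4 4 4; 0 0 0) = Δ·Π!·Σ² = 18/1001  (sign +1)
sum: t=1:−1/864 t=2:+1/576 = 1/1728
3j²(4 4 4; 2 1 -3) = Δ·Π!·Σ² = 5/1287  (sign -1)
combine: 4πI² = 729·18/1001·5/1287 = 7290/143143
take √, sign -1: I = -0.06366105
No selection rule forces the value: the integral is nonzero (none).

-0.063661 (none)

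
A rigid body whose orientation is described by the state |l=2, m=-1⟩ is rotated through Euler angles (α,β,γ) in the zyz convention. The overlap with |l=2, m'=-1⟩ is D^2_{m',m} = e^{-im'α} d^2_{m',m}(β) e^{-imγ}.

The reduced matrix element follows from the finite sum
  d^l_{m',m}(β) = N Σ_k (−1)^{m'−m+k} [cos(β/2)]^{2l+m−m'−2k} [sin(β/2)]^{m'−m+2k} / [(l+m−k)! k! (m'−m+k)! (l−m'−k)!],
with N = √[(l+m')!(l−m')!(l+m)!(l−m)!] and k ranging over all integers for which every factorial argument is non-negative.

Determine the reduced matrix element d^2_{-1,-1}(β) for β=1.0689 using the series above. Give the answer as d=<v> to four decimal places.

d=-0.0280

d^2_{-1,-1}(β=1.0689) via the finite sum:
Half-angle: c=0.860549, s=0.509368. N=√(1·6·1·6)=6.000000
The bounds max(0,m−m')=0 and min(l+m,l−m')=1 give 2 terms
  k=0: (−1)^0·6.0000/(6)·0.8605^4·0.5094^0 = +0.548406
  k=1: (−1)^1·6.0000/(2)·0.8605^2·0.5094^2 = -0.576415
d^2_{-1,-1}(1.0689) = +0.548406 -0.576415 = -0.028009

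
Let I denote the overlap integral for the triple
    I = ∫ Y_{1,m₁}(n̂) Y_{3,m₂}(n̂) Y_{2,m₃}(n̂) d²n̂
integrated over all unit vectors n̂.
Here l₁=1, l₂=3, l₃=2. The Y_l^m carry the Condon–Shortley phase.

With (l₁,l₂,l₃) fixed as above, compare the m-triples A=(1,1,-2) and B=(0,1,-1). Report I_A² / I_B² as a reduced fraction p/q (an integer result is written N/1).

1/8

Shared (l₁,l₂,l₃)=(1,3,2): N and (l;000)² cancel in I_A²/I_B².
A: Δ = 2!·0!·4!/7! = 1/105; Racah Σ t=0..0: t=0:+1/48 = 1/48; ⇒ 3j(1 3 2; 1 1 -2)² = 1/105, sgn +1
B: Δ = 2!·0!·4!/7! = 1/105; Racah Σ t=1..1: t=1:−1/6 = -1/6; ⇒ 3j(1 3 2; 0 1 -1)² = 8/105, sgn +1
I_A²/I_B² = (1/105)/(8/105) = 1/8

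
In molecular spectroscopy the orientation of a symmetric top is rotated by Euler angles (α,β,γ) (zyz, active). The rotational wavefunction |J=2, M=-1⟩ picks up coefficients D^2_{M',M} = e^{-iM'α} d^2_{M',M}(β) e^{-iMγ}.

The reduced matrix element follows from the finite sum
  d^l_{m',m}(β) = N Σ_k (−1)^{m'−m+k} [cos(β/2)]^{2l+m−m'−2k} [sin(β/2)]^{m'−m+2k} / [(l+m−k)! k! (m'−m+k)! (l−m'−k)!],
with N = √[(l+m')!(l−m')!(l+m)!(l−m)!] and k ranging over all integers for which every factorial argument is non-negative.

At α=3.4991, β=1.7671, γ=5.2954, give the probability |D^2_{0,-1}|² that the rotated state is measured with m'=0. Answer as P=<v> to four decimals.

First d^2_{0,-1}(β=1.7671), then the phase factors e^{-i(0)α} and e^{-i(-1)γ}:
c=cos(1.767100/2)=0.634411, s=sin(1.767100/2)=0.772996; N=√[2·2·1·6]=4.898979
k: max(0,(-1)−(0))=0 … min(2+(-1),2−(0))=1
  k=0: (−1)^1·4.8990/(2)·0.6344^3·0.7730^1 = -0.483465
  k=1: (−1)^2·4.8990/(2)·0.6344^1·0.7730^3 = +0.717758
d^2_{0,-1}(1.7671) = -0.483465 +0.717758 = +0.234293
|D^2_{0,-1}|² = |d^2_{0,-1}(β)|² = (+0.234293)² = 0.054893 (the z-rotation phases have unit modulus)

P=0.0549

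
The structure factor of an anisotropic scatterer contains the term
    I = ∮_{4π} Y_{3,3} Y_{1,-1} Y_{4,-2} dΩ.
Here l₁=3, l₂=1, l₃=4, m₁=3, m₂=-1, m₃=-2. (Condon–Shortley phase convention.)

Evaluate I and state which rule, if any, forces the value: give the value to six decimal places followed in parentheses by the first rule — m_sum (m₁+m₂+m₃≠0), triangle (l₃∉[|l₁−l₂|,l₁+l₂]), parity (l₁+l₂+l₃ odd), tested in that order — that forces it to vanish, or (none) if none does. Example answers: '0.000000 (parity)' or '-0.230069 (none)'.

0.061558 (none)

m-sum 0 ✓  L=8 even ✓  2≤4≤4 ✓
Π(2lᵢ+1) = 7×3×9 = 189
triangle coeff Δ(3,1,4) = 1/252
Σ_t [0,0]: t=0:+1/36 = 1/36
(3j)²=4/63 [(3 1 4; 0 0 0)], sign=+1
Σ_t [0,0]: t=0:+1/1440 = 1/1440
(3j)²=1/252 [(3 1 4; 3 -1 -2)], sign=+1
⇒ 4πI² = 1/21
I = (+1)√(1/21/(4π)) = 0.06155813
No selection rule forces the value: the integral is nonzero (none).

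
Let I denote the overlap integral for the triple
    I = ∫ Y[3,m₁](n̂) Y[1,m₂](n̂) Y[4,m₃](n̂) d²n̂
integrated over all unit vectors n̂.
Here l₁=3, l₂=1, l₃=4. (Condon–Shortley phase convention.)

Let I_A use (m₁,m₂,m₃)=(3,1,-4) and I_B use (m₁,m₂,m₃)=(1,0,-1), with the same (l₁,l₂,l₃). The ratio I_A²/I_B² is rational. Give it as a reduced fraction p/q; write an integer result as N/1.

28/15

l's match ⇒ only the (l;m) 3-j factors differ between A and B.
A: triangle coeff Δ(3,1,4) = 1/252; Σ_t [0,0]: t=0:+1/1440 = 1/1440; (3j)²=1/9 [(3 1 4; 3 1 -4)], sign=+1
B: triangle coeff Δ(3,1,4) = 1/252; Σ_t [0,0]: t=0:+1/48 = 1/48; (3j)²=5/84 [(3 1 4; 1 0 -1)], sign=-1
I_A²/I_B² = (1/9)/(5/84) = 28/15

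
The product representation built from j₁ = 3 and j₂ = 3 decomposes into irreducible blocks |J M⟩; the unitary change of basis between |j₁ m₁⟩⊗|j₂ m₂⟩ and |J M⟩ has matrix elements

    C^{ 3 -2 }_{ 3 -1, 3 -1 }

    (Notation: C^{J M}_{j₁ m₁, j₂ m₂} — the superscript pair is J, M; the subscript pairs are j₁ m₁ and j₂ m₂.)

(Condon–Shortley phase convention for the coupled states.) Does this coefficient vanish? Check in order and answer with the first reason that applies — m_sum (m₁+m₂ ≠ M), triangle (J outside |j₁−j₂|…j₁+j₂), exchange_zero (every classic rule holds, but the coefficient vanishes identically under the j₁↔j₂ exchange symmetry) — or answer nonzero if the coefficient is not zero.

m-sum: m₁+m₂ = -1+(-1) = -2, M = -2  ✓
triangle: |j₁−j₂| = 0 ≤ J = 3 ≤ j₁+j₂ = 6  ✓
exchange: j₁=j₂ and m₁=m₂, and (−1)^(j₁+j₂−J) = (−1)^3 = −1 forces ⟨j₁m₁;j₂m₂|JM⟩ = −⟨j₂m₂;j₁m₁|JM⟩ = −⟨j₁m₁;j₂m₂|JM⟩ ⇒ the coefficient vanishes identically
Racah sum check: Σ_k collapses to 0 ⇒ CG = 0

exchange_zero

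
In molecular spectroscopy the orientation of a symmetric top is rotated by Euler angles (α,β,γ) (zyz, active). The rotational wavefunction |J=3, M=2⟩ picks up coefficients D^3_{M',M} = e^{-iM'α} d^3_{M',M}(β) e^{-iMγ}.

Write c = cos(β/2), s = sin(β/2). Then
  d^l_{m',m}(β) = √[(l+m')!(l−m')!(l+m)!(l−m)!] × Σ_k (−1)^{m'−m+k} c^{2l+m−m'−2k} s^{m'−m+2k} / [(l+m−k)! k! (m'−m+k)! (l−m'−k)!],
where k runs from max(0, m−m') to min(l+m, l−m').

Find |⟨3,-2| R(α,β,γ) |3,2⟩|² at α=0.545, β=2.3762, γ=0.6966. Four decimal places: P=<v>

P=0.0146

Split into d^3_{-2,2}(β=2.3762) × two z-phases.
Half-angle: c=0.373423, s=0.927661. N=√(1·120·120·1)=120.000000
Admissible k: 4..5 (factorial args all ≥0)
  k=4: (−1)^0·120.0000/(24)·0.3734^2·0.9277^4 = +0.516333
  k=5: (−1)^1·120.0000/(120)·0.3734^0·0.9277^6 = -0.637289
d^3_{-2,2}(2.3762) = +0.516333 -0.637289 = -0.120956
|D^3_{-2,2}|² = |d^3_{-2,2}(β)|² = (-0.120956)² = 0.014630 (the z-rotation phases have unit modulus)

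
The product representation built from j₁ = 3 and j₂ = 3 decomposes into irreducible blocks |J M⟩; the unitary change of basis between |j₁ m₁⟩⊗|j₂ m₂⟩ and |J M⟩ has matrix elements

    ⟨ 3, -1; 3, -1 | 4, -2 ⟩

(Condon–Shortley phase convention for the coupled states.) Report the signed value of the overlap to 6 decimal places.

-0.509647  (= −√(20/77))

triangle: 2!×4!×4!/11! = 1152/39916800
(j±m)!: 2!×4!×2!×4!×2!×6! = 3317760
prefactor² = (2J+1)×Δ×N² = 331776/385
  k=0: +1/(0!×2!×4!×2!×0!×2!) = 1/192
  k=1: −1/(1!×1!×3!×1!×1!×3!) = -1/36
  k=2: +1/(2!×0!×2!×0!×2!×4!) = 1/192
Σ = -5/288  ⇒  CG² = 331776/385×(-5/288)² = 20/77
CG = −√(20/77) = -0.509647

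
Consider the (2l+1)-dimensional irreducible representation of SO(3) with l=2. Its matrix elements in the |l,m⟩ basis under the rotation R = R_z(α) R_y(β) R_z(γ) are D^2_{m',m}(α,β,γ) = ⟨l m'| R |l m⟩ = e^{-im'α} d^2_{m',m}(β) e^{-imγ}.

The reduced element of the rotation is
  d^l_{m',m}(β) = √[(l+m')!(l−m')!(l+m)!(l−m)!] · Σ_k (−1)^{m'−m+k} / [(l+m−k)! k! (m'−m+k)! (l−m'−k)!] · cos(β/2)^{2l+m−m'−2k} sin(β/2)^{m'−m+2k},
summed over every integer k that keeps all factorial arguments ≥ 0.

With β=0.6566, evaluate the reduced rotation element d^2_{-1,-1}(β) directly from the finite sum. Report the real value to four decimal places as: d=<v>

d^2_{-1,-1}(β=0.6566) via the finite sum:
c=cos(0.656600/2)=0.946592, s=sin(0.656600/2)=0.322434; N=√[1·6·1·6]=6.000000
k∈{0,1} keeps every argument non-negative
  k=0: (−1)^0·6.0000/(6)·0.9466^4·0.3224^0 = +0.802881
  k=1: (−1)^1·6.0000/(2)·0.9466^2·0.3224^2 = -0.279466
d^2_{-1,-1}(0.6566) = +0.802881 -0.279466 = +0.523415

d=0.5234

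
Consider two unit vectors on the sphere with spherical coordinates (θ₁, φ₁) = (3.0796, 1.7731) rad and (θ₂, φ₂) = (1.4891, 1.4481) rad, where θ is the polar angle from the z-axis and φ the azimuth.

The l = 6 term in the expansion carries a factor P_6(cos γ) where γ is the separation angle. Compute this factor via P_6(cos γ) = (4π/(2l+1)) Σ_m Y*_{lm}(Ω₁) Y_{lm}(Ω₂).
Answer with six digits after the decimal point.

-0.309054

Expand P_6 via completeness: Σ_{m} conj(Y_{6,m}) at Ω₁ times Y_{6,m} at Ω₂ —
  term(m=-6) = -0.00000 + 0.00000j   from Y*(Ω₁)=-0.00000 - 0.00000j, Y(Ω₂)=-0.35088 - 0.31793j
  term(m=-5) = 0.00000 - 0.00000j   from Y*(Ω₁)=0.00000 - 0.00000j, Y(Ω₂)=0.07732 - 0.10981j
  term(m=-4) = -0.00000 - 0.00002j   from Y*(Ω₁)=0.00004 + 0.00004j, Y(Ω₂)=-0.28775 - 0.15377j
  term(m=-3) = 0.00011 + 0.00016j   from Y*(Ω₁)=-0.00070 + 0.00101j, Y(Ω₂)=0.05542 - 0.14371j
  term(m=-2) = 0.00449 + 0.00341j   from Y*(Ω₁)=-0.01818 - 0.00778j, Y(Ω₂)=-0.27667 - 0.06929j
  term(m=-1) = -0.03054 - 0.01029j   from Y*(Ω₁)=0.04024 - 0.19620j, Y(Ω₂)=0.01969 - 0.15968j
  term(m=+0) = -0.26783 + 0.00000j   from Y*(Ω₁)=0.97647 + 0.00000j, Y(Ω₂)=-0.27428 + 0.00000j
  term(m=+1) = -0.03054 + 0.01029j   from Y*(Ω₁)=-0.04024 - 0.19620j, Y(Ω₂)=-0.01969 - 0.15968j
  term(m=+2) = 0.00449 - 0.00341j   from Y*(Ω₁)=-0.01818 + 0.00778j, Y(Ω₂)=-0.27667 + 0.06929j
  term(m=+3) = 0.00011 - 0.00016j   from Y*(Ω₁)=0.00070 + 0.00101j, Y(Ω₂)=-0.05542 - 0.14371j
  term(m=+4) = -0.00000 + 0.00002j   from Y*(Ω₁)=0.00004 - 0.00004j, Y(Ω₂)=-0.28775 + 0.15377j
  term(m=+5) = 0.00000 + 0.00000j   from Y*(Ω₁)=-0.00000 - 0.00000j, Y(Ω₂)=-0.07732 - 0.10981j
  term(m=+6) = -0.00000 - 0.00000j   from Y*(Ω₁)=-0.00000 + 0.00000j, Y(Ω₂)=-0.35088 + 0.31793j
Total Σ_m = -0.31972 + 0.00000j. Multiply by 0.966644: -0.30905 + 0.00000j. P_6(cos γ) = -0.309054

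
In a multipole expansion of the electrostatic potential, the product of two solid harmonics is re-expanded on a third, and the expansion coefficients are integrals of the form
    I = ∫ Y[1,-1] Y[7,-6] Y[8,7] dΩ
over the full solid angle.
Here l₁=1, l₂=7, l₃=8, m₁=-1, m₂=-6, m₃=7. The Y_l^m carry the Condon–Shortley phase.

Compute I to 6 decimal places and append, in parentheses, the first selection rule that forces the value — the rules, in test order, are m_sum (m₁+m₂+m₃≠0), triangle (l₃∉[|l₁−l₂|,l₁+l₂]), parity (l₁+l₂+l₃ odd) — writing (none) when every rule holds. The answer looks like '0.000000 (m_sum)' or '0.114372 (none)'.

m-sum 0 ✓  L=16 even ✓  6≤8≤8 ✓
Π(2lᵢ+1) = 3×15×17 = 765
triangle coeff Δ(1,7,8) = 1/2040
Σ_t [0,0]: t=0:+1/25401600 = 1/25401600
(3j)²=8/255 [(1 7 8; 0 0 0)], sign=+1
Σ_t [0,0]: t=0:+1/12454041600 = 1/12454041600
(3j)²=7/136 [(1 7 8; -1 -6 7)], sign=-1
⇒ 4πI² = 21/17
I = (-1)√(21/17/(4π)) = -0.31353083
No selection rule forces the value: the integral is nonzero (none).

-0.313531 (none)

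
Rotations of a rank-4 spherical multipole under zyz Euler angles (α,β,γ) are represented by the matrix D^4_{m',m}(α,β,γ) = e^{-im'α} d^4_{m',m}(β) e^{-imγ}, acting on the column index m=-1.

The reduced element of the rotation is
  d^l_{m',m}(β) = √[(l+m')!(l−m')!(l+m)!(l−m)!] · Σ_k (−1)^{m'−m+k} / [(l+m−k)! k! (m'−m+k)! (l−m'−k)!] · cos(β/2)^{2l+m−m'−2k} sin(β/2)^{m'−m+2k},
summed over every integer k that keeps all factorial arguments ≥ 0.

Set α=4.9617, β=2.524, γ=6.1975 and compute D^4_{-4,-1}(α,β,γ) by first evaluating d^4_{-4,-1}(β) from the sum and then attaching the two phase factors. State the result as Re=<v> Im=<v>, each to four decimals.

Re=0.0103 Im=0.0133

D^4_{-4,-1}(4.9617,2.5240,6.1975) = e^{-i·-4·4.9617}·d^4_{-4,-1}(2.5240)·e^{-i·-1·6.1975}. Compute d first:
With c≡cos(β/2)=0.303912 and s≡sin(β/2)=0.952700, N=[1·40320·6·120]^{1/2}=5387.986637
Admissible k: 3..3 (factorial args all ≥0)
  k=3: (−1)^0·5387.9866/(720)·0.3039^5·0.9527^3 = +0.016777
d^4_{-4,-1}(2.5240) = +0.016777
Phases: e^{-i·(-4)·4.9617}=+0.542619+0.839979i, e^{-i·(-1)·6.1975}=+0.996331-0.085580i ⇒ D=+0.010276+0.013261i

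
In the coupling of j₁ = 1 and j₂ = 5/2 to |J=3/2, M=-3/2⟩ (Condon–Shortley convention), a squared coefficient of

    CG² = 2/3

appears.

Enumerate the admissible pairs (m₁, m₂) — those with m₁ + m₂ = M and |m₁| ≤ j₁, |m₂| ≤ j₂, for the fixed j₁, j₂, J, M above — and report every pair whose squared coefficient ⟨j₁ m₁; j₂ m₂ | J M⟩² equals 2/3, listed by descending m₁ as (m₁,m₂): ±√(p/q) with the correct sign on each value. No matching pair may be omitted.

Admissible pairs with m₁+m₂ = M = -3/2: (-1,-1/2), (0,-3/2), (1,-5/2)
  (m₁,m₂)=(1,-5/2): CG² = 2/3, CG = +√(2/3)   ← matches the target
  (m₁,m₂)=(0,-3/2): CG² = 4/15, CG = −√(4/15)
  (m₁,m₂)=(-1,-1/2): CG² = 1/15, CG = +√(1/15)
Pairs with CG² = 2/3: (1,-5/2): +√(2/3)

(1,-5/2): +√(2/3)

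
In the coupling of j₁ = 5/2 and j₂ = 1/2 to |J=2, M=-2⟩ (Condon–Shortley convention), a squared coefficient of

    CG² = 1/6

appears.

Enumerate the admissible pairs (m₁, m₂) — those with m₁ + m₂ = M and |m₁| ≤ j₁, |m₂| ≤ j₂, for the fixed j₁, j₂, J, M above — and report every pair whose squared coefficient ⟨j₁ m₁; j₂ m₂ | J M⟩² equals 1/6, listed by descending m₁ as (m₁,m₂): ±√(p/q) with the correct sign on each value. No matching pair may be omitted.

Admissible pairs with m₁+m₂ = M = -2: (-5/2,1/2), (-3/2,-1/2)
  (m₁,m₂)=(-3/2,-1/2): CG² = 1/6, CG = +√(1/6)   ← matches the target
  (m₁,m₂)=(-5/2,1/2): CG² = 5/6, CG = −√(5/6)
Pairs with CG² = 1/6: (-3/2,-1/2): +√(1/6)

(-3/2,-1/2): +√(1/6)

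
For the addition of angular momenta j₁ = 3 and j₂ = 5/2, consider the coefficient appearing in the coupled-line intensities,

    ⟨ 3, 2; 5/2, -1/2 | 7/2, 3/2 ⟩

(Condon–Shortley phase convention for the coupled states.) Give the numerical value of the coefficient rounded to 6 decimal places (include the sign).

j₁+j₂−J=2  J+j₁−j₂=4  J−j₁+j₂=3  j₁+j₂+J+1=10
(j₁±m₁, j₂±m₂, J±M) = (5,1,2,3,5,2)
P² = 1536/7
sum k=0..1:
  [0] +1/24 = 1/24
  [1] −1/48 = -1/48
S = 1/48
C² = P²·S² = 2/21 ; C = +0.308607

+√(2/21) ≈ +0.308607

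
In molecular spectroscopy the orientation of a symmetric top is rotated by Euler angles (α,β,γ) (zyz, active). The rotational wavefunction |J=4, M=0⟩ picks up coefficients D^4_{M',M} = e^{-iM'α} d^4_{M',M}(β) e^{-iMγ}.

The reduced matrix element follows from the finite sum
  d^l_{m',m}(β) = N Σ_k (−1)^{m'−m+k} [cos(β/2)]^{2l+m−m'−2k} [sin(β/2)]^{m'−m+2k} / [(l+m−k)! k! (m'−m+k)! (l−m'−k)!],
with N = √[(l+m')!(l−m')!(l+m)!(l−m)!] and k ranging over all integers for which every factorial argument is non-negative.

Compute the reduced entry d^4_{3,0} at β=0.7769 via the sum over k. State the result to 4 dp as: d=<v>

d=-0.3634

d^4_{3,0}(β=0.7769) via the finite sum:
Half-angle: c=0.925497, s=0.378754. N=√(5040·1·24·24)=1703.830978
Admissible k: 0..1 (factorial args all ≥0)
  k=0: (−1)^3·1703.8310/(144)·0.9255^5·0.3788^3 = -0.436528
  k=1: (−1)^4·1703.8310/(144)·0.9255^3·0.3788^5 = +0.073110
d^4_{3,0}(0.7769) = -0.436528 +0.073110 = -0.363418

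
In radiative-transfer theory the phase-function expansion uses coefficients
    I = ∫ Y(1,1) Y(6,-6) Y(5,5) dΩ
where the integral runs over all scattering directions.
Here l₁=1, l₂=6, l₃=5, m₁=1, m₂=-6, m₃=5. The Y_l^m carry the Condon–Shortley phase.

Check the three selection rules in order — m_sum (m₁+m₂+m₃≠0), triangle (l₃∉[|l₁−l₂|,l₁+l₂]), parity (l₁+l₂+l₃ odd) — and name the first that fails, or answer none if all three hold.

azimuthal sum: 1 − 6 + 5 = 0  ✓
5 ≤ 5 ≤ 7 (triangle on l)  ✓
L = 1 + 6 + 5 = 12 (even)  ✓

none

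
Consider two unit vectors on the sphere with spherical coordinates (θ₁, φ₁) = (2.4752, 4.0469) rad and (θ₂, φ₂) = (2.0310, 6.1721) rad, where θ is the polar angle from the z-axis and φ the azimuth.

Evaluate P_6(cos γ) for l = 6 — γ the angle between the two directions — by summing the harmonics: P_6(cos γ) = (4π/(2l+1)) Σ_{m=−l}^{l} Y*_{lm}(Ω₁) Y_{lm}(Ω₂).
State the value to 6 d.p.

Expand P_6 via completeness: Σ_{m} conj(Y_{6,m}) at Ω₁ times Y_{6,m} at Ω₂ —
  m=-6: (0.01776 - 0.02027j) × (0.19641 + 0.15450j) = 0.00662 - 0.00124j  (running Σ = 0.00662 - 0.00124j)
  m=-5: (-0.02194 - 0.11668j) × (-0.36461 - 0.22627j) = -0.01840 + 0.04751j  (running Σ = -0.01178 + 0.04627j)
  m=-4: (-0.26790 - 0.13935j) × (0.24283 + 0.11561j) = -0.04894 - 0.06481j  (running Σ = -0.06073 - 0.01854j)
  m=-3: (-0.41822 + 0.18962j) × (0.16325 + 0.05651j) = -0.07899 + 0.00732j  (running Σ = -0.13971 - 0.01122j)
  m=-2: (-0.07322 + 0.29943j) × (-0.32300 - 0.07297j) = 0.04550 - 0.09138j  (running Σ = -0.09422 - 0.10260j)
  m=-1: (-0.11591 - 0.14766j) × (-0.05970 - 0.00666j) = 0.00594 + 0.00959j  (running Σ = -0.08828 - 0.09301j)
  m=0: (-0.37449 + 0.00000j) × (0.33235 + 0.00000j) = -0.12446 + 0.00000j  (running Σ = -0.21274 - 0.09301j)
  m=1: (0.11591 - 0.14766j) × (0.05970 - 0.00666j) = 0.00594 - 0.00959j  (running Σ = -0.20681 - 0.10260j)
  m=2: (-0.07322 - 0.29943j) × (-0.32300 + 0.07297j) = 0.04550 + 0.09138j  (running Σ = -0.16131 - 0.01122j)
  m=3: (0.41822 + 0.18962j) × (-0.16325 + 0.05651j) = -0.07899 - 0.00732j  (running Σ = -0.24030 - 0.01854j)
  m=4: (-0.26790 + 0.13935j) × (0.24283 - 0.11561j) = -0.04894 + 0.06481j  (running Σ = -0.28924 + 0.04627j)
  m=5: (0.02194 - 0.11668j) × (0.36461 - 0.22627j) = -0.01840 - 0.04751j  (running Σ = -0.30764 - 0.00124j)
  m=6: (0.01776 + 0.02027j) × (0.19641 - 0.15450j) = 0.00662 + 0.00124j  (running Σ = -0.30102 + 0.00000j)
Σ over m = -0.30102 + 0.00000j; ×(4π/13) → -0.29098 + 0.00000j. Real part: -0.290981

-0.290981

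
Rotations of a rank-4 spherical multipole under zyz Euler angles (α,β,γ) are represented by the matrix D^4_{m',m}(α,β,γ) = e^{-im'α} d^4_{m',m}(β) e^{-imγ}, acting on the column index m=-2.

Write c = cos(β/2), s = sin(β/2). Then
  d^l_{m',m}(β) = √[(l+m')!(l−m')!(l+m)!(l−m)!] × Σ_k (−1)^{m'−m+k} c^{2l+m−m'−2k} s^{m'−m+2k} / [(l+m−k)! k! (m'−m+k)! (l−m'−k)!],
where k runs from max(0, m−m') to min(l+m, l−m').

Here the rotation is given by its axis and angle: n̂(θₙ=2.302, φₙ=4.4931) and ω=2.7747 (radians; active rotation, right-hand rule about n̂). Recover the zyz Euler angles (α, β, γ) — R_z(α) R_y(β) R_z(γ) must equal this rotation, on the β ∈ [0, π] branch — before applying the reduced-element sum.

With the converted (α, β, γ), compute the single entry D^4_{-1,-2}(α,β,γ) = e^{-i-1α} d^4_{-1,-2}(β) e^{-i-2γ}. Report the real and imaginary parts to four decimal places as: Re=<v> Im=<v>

Re=0.0604 Im=-0.0361

Axis–angle → zyz. n̂ = (sinθₙcosφₙ, sinθₙsinφₙ, cosθₙ) = (-0.161927, -0.726545, -0.667766), ω = 2.7747.
R = I cosω + sinω [n̂]ₓ + (1−cosω) n̂n̂ᵀ gives
  R = [-0.882751, +0.467004, -0.051561; -0.012074, +0.087158, +0.996121; +0.469687, +0.879949, -0.071300]
β = atan2(√(R₁₃²+R₂₃²), R₃₃) = 1.642157; α = atan2(R₂₃, R₁₃) mod 2π = 1.622512; γ = atan2(R₃₂, −R₃₁) mod 2π = 2.061090
Split into d^4_{-1,-2}(β=1.6422) × two z-phases.
c=cos(1.642157/2)=0.681432, s=sin(1.642157/2)=0.731881; N=√[6·120·2·720]=1018.233765
The bounds max(0,m−m')=0 and min(l+m,l−m')=2 give 3 terms
  k=0: (−1)^1·1018.2338/(240)·0.6814^7·0.7319^1 = -0.211853
  k=1: (−1)^2·1018.2338/(48)·0.6814^5·0.7319^3 = +1.221916
  k=2: (−1)^3·1018.2338/(72)·0.6814^3·0.7319^5 = -0.939693
d^4_{-1,-2}(1.6422) = -0.211853 +1.221916 -0.939693 = +0.070369
D = (-0.051693+0.998663i)·(+0.070369)·(-0.556535-0.830824i) = +0.060411-0.036088i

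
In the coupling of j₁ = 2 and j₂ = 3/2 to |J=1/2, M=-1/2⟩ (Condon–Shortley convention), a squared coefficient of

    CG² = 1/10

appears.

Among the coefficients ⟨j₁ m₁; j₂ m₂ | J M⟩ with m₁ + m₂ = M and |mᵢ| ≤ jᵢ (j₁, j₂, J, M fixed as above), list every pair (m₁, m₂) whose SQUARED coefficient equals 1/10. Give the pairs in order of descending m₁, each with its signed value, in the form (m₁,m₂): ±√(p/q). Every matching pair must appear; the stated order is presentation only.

(1,-3/2): +√(1/10)

Admissible pairs with m₁+m₂ = M = -1/2: (-2,3/2), (-1,1/2), (0,-1/2), (1,-3/2)
  (m₁,m₂)=(1,-3/2): CG² = 1/10, CG = +√(1/10)   ← matches the target
  (m₁,m₂)=(0,-1/2): CG² = 1/5, CG = −√(1/5)
  (m₁,m₂)=(-1,1/2): CG² = 3/10, CG = +√(3/10)
  (m₁,m₂)=(-2,3/2): CG² = 2/5, CG = −√(2/5)
Pairs with CG² = 1/10: (1,-3/2): +√(1/10)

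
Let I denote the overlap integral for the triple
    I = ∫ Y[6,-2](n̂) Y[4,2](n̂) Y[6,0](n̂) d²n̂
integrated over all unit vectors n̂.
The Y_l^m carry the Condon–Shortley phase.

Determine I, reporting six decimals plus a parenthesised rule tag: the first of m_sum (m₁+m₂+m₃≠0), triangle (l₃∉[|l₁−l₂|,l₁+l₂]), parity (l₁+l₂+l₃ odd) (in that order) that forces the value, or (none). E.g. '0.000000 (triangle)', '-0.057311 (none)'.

-0.107540 (none)

Checks pass: Σm=0; 16 even; l₃=6∈[2,10].
(2·6+1)(2·4+1)(2·6+1) = 1521
Δ: 4! 8! 4! / 17! → 1/15315300
sum: t=0:+1/829440 t=1:−1/25920 t=2:+1/9216 t=3:−1/25920 t=4:+1/829440 = 7/207360
3j²(6 4 6; 0 0 0) = Δ·Π!·Σ² = 28/2431  (sign +1)
sum: t=2:+1/138240 t=3:−1/25920 t=4:+1/55296 = -11/829440
3j²(6 4 6; -2 2 0) = Δ·Π!·Σ² = 11/1326  (sign -1)
combine: 4πI² = 1521·28/2431·11/1326 = 42/289
take √, sign -1: I = -0.10754019
No selection rule forces the value: the integral is nonzero (none).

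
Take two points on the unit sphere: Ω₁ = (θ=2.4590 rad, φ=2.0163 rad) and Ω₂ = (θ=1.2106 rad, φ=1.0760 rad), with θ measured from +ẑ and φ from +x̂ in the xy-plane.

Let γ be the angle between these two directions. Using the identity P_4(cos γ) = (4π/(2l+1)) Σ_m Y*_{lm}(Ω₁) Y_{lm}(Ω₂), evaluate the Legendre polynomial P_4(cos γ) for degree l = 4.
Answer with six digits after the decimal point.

Addition theorem: P_4(cos γ) = (4π/9) Σ_m Y*_{lm}(Ω₁) Y_{lm}(Ω₂), m = −4…4:
  term(m=-4) = -0.01936 - 0.01381j   from Y*(Ω₁)=-0.01469 + 0.06851j, Y(Ω₂)=-0.13479 + 0.31150j
  term(m=-3) = 0.08365 - 0.02779j   from Y*(Ω₁)=-0.23713 + 0.05659j, Y(Ω₂)=-0.36022 + 0.03120j
  term(m=-2) = 0.00498 - 0.01557j   from Y*(Ω₁)=-0.26899 - 0.33278j, Y(Ω₂)=0.02098 + 0.03193j
  term(m=-1) = 0.05512 + 0.07552j   from Y*(Ω₁)=0.12119 - 0.25380j, Y(Ω₂)=-0.15786 + 0.29257j
  term(m=+0) = 0.00496 + 0.00000j   from Y*(Ω₁)=-0.25123 + 0.00000j, Y(Ω₂)=-0.01975 + 0.00000j
  term(m=+1) = 0.05512 - 0.07552j   from Y*(Ω₁)=-0.12119 - 0.25380j, Y(Ω₂)=0.15786 + 0.29257j
  term(m=+2) = 0.00498 + 0.01557j   from Y*(Ω₁)=-0.26899 + 0.33278j, Y(Ω₂)=0.02098 - 0.03193j
  term(m=+3) = 0.08365 + 0.02779j   from Y*(Ω₁)=0.23713 + 0.05659j, Y(Ω₂)=0.36022 + 0.03120j
  term(m=+4) = -0.01936 + 0.01381j   from Y*(Ω₁)=-0.01469 - 0.06851j, Y(Ω₂)=-0.13479 - 0.31150j
Total Σ_m = 0.25375 + 0.00000j. Multiply by 1.396263: 0.35430 + 0.00000j. P_4(cos γ) = 0.354300

0.354300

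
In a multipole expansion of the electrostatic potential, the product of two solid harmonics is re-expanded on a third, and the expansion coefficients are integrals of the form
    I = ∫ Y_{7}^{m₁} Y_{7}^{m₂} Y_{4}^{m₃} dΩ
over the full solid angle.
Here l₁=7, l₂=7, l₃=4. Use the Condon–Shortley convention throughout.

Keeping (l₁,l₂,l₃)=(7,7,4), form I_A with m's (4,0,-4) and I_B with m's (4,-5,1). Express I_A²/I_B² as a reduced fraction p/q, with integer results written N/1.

4900/297

Same 7,7,4: normalisation and zero-m 3j drop out of the ratio.
A: Δ: 10! 4! 4! / 19! → 1/58198140; sum: t=3:−1/17418240 = -1/17418240; 3j²(7 7 4; 4 0 -4) = Δ·Π!·Σ² = 175/12597  (sign -1)
B: Δ: 10! 4! 4! / 19! → 1/58198140; sum: t=0:+1/87091200 t=1:−1/8709120 t=2:+1/11612160 = -1/58060800; 3j²(7 7 4; 4 -5 1) = Δ·Π!·Σ² = 99/117572  (sign +1)
I_A²/I_B² = (175/12597)/(99/117572) = 4900/297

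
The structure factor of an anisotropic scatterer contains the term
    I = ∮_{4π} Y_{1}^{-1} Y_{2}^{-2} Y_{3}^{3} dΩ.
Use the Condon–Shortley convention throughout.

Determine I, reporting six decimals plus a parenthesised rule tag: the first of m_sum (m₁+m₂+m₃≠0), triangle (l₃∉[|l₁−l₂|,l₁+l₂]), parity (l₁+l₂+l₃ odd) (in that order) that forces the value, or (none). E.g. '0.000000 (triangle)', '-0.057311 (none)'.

-0.319865 (none)

m-sum 0 ✓  L=6 even ✓  1≤3≤3 ✓
Π(2lᵢ+1) = 3×5×7 = 105
triangle coeff Δ(1,2,3) = 1/105
Σ_t [0,0]: t=0:+1/4 = 1/4
(3j)²=3/35 [(1 2 3; 0 0 0)], sign=-1
Σ_t [0,0]: t=0:+1/48 = 1/48
(3j)²=1/7 [(1 2 3; -1 -2 3)], sign=+1
⇒ 4πI² = 9/7
I = (-1)√(9/7/(4π)) = -0.31986543
No selection rule forces the value: the integral is nonzero (none).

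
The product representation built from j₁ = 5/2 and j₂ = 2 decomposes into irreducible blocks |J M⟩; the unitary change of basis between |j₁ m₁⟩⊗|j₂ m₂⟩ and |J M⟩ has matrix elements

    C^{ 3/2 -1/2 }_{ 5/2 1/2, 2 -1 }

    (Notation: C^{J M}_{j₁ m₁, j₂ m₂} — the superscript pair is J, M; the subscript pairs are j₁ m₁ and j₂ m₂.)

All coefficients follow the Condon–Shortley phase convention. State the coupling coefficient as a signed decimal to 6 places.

triangle: 3!*2!*1!/7! = 12/5040
(j±m)!: 3!*2!*1!*3!*1!*2! = 144
prefactor² = (2J+1)*Δ*N² = 48/35
  k=0: +1/(0!*3!*2!*1!*0!*0!) = 1/12
  k=1: −1/(1!*2!*1!*0!*1!*1!) = -1/2
Σ = -5/12  ⇒  CG² = 48/35*(-5/12)² = 5/21
CG = −√(5/21) = -0.487950

−√(5/21) = -0.487950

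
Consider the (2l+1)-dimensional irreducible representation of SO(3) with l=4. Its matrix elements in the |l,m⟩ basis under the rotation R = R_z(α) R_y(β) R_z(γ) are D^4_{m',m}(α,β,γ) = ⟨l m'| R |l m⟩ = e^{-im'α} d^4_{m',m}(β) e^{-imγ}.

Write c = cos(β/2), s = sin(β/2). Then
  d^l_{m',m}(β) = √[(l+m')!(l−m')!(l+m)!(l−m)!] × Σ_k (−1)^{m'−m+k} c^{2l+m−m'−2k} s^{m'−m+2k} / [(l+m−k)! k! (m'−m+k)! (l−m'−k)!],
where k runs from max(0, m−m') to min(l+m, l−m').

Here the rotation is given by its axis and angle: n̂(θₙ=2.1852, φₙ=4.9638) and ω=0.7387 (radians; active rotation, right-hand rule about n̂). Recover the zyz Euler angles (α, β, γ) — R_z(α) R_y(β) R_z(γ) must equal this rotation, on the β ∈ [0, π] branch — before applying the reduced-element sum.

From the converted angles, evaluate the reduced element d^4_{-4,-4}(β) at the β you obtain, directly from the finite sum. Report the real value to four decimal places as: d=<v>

Axis–angle → zyz. n̂ = (sinθₙcosφₙ, sinθₙsinφₙ, cosθₙ) = (+0.203275, -0.791429, -0.576471), ω = 0.7387.
R = I cosω + sinω [n̂]ₓ + (1−cosω) n̂n̂ᵀ gives
  R = [+0.750115, +0.346220, -0.563435; -0.430088, +0.902609, -0.017950; +0.502347, +0.255791, +0.825965]
β = atan2(√(R₁₃²+R₂₃²), R₃₃) = 0.598884; α = atan2(R₂₃, R₁₃) mod 2π = 3.173440; γ = atan2(R₃₂, −R₃₁) mod 2π = 2.670618
d^4_{-4,-4}(β=0.5989) via the finite sum:
c=cos(0.598884/2)=0.955501, s=sin(0.598884/2)=0.294987; N=√[1·40320·1·40320]=40320.000000
Admissible k: 0..0 (factorial args all ≥0)
  k=0: (−1)^0·40320.0000/(40320)·0.9555^8·0.2950^0 = +0.694785
d^4_{-4,-4}(0.5989) = +0.694785

d=0.6948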